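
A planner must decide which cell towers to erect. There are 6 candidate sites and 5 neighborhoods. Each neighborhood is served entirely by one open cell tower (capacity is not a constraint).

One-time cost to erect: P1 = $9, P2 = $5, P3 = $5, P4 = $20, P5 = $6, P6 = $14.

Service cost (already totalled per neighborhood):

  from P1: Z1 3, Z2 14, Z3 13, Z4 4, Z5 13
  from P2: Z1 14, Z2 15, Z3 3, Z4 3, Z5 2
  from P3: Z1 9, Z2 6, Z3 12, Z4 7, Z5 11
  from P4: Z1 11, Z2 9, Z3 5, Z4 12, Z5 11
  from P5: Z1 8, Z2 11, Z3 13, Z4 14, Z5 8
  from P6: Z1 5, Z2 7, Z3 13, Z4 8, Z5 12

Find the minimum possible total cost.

Minimum total cost: 33

For any fixed open set, each neighborhood goes to its cheapest open site; total = fixed + service.
{P2, P3}: Z1→P3 9, Z2→P3 6, Z3→P2 3, Z4→P2 3, Z5→P2 2. Service 23; fixed 10; total 33.
{P1, P2, P3}: service 17 + fixed 19 = 36
{P2, P3, P5}: service 22 + fixed 16 = 38
{P1, P2, P3, P4, P5, P6}: service 17 + fixed 59 = 76
No other subset beats 33.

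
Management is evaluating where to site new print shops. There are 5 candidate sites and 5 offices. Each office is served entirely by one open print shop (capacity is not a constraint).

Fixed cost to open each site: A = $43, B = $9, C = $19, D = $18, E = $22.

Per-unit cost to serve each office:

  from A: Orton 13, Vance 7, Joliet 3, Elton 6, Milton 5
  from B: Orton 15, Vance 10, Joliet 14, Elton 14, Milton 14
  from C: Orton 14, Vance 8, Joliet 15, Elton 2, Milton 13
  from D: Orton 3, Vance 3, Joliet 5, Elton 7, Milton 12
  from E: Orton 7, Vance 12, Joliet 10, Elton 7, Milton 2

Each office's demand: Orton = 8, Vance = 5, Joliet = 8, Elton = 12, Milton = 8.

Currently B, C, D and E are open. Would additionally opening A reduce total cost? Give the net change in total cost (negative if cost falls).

No — net change +27 (cost rises by 27).

Current service cost with {B, C, D, E}: 119.
Adding A: each office re-picks its cheapest; new service cost 103, saving 16.
Extra fixed cost: 43. Net change = 43 − 16 = 27.
(Totals: 187 → 214.)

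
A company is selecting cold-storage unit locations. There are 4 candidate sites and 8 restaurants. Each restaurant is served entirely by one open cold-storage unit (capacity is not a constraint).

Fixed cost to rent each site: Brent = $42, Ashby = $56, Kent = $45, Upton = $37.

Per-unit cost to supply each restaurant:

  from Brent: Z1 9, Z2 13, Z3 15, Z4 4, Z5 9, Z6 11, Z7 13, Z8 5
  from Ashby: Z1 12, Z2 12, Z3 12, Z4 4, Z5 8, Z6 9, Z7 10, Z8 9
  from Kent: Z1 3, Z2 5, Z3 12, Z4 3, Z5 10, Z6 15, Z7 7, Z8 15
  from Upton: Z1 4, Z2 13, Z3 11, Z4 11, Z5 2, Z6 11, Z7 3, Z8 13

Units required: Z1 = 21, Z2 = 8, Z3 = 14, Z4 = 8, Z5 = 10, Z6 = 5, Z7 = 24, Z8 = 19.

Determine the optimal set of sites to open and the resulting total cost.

For any fixed open set, each restaurant goes to its cheapest open site; total = fixed + service.
{Brent, Kent, Upton}: Z1→Kent 3·21=63, Z2→Kent 5·8=40, Z3→Upton 11·14=154, Z4→Kent 3·8=24, Z5→Upton 2·10=20, Z6→Brent 11·5=55, Z7→Upton 3·24=72, Z8→Brent 5·19=95. Service 523; fixed 124; total 647.
{Brent, Ashby, Kent, Upton}: service 513 + fixed 180 = 693
{Brent, Upton}: Z1→Upton 4·21=84, Z2→Brent 13·8=104, Z3→Upton 11·14=154, Z4→Brent 4·8=32, Z5→Upton 2·10=20, Z6→Brent 11·5=55, Z7→Upton 3·24=72, Z8→Brent 5·19=95. Service 616; fixed 79; total 695.
{Upton}: service 824 + fixed 37 = 861
(All 15 nonempty subsets were checked; Brent, Kent and Upton is lowest.)

Open Brent, Kent and Upton; minimum total cost 647.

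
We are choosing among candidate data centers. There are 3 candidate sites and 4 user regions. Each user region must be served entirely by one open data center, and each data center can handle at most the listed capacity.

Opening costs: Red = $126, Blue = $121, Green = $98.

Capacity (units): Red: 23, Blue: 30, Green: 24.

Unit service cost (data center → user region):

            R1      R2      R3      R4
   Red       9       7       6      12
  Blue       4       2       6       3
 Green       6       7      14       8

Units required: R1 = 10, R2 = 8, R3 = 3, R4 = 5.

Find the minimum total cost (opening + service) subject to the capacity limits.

Open {Blue}: R1→Blue 4·10=40, R2→Blue 2·8=16, R3→Blue 6·3=18, R4→Blue 3·5=15.
Loads: Blue carries 26/30. Service 89; fixed 121; total 210.
Next best feasible plan costs 308.

Minimum total cost: 210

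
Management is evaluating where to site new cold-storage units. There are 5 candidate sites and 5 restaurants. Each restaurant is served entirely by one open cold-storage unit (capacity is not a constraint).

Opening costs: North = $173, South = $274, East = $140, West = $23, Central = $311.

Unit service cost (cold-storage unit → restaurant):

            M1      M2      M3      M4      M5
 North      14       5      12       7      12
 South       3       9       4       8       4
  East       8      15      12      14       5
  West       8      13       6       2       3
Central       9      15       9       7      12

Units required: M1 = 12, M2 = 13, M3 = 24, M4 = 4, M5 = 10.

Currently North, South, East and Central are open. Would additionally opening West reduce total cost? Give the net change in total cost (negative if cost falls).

Current service cost with {North, South, East, Central}: 265.
Adding West: each restaurant re-picks its cheapest; new service cost 235, saving 30.
Extra fixed cost: 23. Net change = 23 − 30 = -7.
(Totals: 1163 → 1156.)

Yes — net change −7 (cost falls by 7).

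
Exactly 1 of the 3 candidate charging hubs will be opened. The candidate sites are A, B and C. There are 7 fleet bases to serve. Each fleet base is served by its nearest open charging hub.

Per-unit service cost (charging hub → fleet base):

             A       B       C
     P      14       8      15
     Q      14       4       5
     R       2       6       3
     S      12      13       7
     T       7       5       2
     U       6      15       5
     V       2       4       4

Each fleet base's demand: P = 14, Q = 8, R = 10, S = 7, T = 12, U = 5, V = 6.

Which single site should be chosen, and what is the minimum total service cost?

Choose C only; total service cost 402.

With exactly 1 open, each fleet base uses its cheapest among the chosen.
{C}: P→C 15·14=210, Q→C 5·8=40, R→C 3·10=30, S→C 7·7=49, T→C 2·12=24, U→C 5·5=25, V→C 4·6=24. Service cost 402.
{B}: service cost 454
{A}: service cost 538
Among all 3 size-1 choices, {C} is lowest.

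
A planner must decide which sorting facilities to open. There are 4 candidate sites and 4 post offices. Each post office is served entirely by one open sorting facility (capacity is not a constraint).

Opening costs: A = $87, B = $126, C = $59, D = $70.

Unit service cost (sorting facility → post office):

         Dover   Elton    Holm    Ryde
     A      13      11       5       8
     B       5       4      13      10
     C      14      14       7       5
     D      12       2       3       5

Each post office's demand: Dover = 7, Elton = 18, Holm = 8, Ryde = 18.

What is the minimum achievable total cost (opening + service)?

Minimum total cost: 304

For any fixed open set, each post office goes to its cheapest open site; total = fixed + service.
{D}: Dover→D 12·7=84, Elton→D 2·18=36, Holm→D 3·8=24, Ryde→D 5·18=90. Service 234; fixed 70; total 304.
{C, D}: service 234 + fixed 129 = 363
{B, D}: Dover→B 5·7=35, Elton→D 2·18=36, Holm→D 3·8=24, Ryde→D 5·18=90. Service 185; fixed 196; total 381.
{A, B, C, D}: Dover→B 5·7=35, Elton→D 2·18=36, Holm→D 3·8=24, Ryde→C 5·18=90. Service 185; fixed 342; total 527.
No other subset beats 304.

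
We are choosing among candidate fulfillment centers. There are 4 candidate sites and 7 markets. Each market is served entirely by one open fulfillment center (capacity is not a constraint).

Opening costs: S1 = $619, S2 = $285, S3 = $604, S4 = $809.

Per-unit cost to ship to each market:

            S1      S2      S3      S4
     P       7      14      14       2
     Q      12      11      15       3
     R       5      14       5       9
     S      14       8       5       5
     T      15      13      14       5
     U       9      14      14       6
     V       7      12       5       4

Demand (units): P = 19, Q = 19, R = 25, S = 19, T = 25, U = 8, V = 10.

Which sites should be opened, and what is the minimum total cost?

Open S4 only; minimum total cost 1437.

For any fixed open set, each market goes to its cheapest open site; total = fixed + service.
{S4}: P→S4 2·19=38, Q→S4 3·19=57, R→S4 9·25=225, S→S4 5·19=95, T→S4 5·25=125, U→S4 6·8=48, V→S4 4·10=40. Service 628; fixed 809; total 1437.
{S2, S4}: service 628 + fixed 1094 = 1722
{S2}: service 1534 + fixed 285 = 1819
{S1, S2, S3, S4}: service 528 + fixed 2317 = 2845
No other subset beats 1437.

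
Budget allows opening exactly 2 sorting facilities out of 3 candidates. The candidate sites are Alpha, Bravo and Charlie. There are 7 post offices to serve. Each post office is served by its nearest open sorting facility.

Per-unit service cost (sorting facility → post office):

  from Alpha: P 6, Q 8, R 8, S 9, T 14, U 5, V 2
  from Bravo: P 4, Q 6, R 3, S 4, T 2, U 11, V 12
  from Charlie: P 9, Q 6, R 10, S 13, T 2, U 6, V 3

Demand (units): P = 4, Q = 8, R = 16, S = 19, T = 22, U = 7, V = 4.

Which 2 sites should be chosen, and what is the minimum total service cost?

With exactly 2 open, each post office uses its cheapest among the chosen.
{Alpha, Bravo}: P→Bravo 4·4=16, Q→Bravo 6·8=48, R→Bravo 3·16=48, S→Bravo 4·19=76, T→Bravo 2·22=44, U→Alpha 5·7=35, V→Alpha 2·4=8. Service cost 275.
{Bravo, Charlie}: service cost 286
{Alpha, Charlie}: service cost 458
Among all 3 size-2 choices, {Alpha, Bravo} is lowest.

Choose Alpha and Bravo; total service cost 275.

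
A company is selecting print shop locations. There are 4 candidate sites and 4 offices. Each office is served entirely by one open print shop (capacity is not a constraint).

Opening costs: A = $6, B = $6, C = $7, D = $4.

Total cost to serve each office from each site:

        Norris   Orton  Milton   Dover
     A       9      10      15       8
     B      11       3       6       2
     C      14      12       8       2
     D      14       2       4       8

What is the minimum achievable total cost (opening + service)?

For any fixed open set, each office goes to its cheapest open site; total = fixed + service.
{B}: Norris→B 11, Orton→B 3, Milton→B 6, Dover→B 2. Service 22; fixed 6; total 28.
{B, D}: Norris→B 11, Orton→D 2, Milton→D 4, Dover→B 2. Service 19; fixed 10; total 29.
{A, B}: service 20 + fixed 12 = 32
{A, B, C, D}: service 17 + fixed 23 = 40
No other subset beats 28.

Minimum total cost: 28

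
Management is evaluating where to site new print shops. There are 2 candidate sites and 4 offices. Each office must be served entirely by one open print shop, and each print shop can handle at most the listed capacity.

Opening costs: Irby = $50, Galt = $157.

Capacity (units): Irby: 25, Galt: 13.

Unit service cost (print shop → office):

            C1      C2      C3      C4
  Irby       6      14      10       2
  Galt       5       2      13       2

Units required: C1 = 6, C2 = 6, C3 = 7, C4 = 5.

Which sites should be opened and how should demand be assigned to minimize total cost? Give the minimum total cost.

Open {Irby}: C1→Irby 6·6=36, C2→Irby 14·6=84, C3→Irby 10·7=70, C4→Irby 2·5=10.
Loads: Irby carries 24/25. Service 200; fixed 50; total 250.
Next best feasible plan costs 329.

Minimum total cost: 250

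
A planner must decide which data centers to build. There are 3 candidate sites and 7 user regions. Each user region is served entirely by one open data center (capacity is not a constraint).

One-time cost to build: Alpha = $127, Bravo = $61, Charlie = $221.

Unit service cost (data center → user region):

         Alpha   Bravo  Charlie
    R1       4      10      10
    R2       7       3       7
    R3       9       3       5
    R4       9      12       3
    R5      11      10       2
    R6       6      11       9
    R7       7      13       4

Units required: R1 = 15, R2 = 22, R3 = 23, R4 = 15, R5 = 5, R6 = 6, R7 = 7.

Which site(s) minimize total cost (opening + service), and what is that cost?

For any fixed open set, each user region goes to its cheapest open site; total = fixed + service.
{Alpha, Bravo}: R1→Alpha 4·15=60, R2→Bravo 3·22=66, R3→Bravo 3·23=69, R4→Alpha 9·15=135, R5→Bravo 10·5=50, R6→Alpha 6·6=36, R7→Alpha 7·7=49. Service 465; fixed 188; total 653.
{Bravo, Charlie}: service 422 + fixed 282 = 704
{Alpha, Bravo, Charlie}: service 314 + fixed 409 = 723
{Bravo}: R1→Bravo 10·15=150, R2→Bravo 3·22=66, R3→Bravo 3·23=69, R4→Bravo 12·15=180, R5→Bravo 10·5=50, R6→Bravo 11·6=66, R7→Bravo 13·7=91. Service 672; fixed 61; total 733.
No other subset beats 653.

Open Alpha and Bravo; minimum total cost 653.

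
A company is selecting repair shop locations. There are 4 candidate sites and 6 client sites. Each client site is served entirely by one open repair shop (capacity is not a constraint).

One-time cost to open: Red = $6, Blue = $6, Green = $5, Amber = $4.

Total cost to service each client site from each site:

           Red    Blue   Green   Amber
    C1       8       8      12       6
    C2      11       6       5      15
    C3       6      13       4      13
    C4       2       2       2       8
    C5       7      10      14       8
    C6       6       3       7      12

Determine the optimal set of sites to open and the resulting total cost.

For any fixed open set, each client site goes to its cheapest open site; total = fixed + service.
{Green, Amber}: C1→Amber 6, C2→Green 5, C3→Green 4, C4→Green 2, C5→Amber 8, C6→Green 7. Service 32; fixed 9; total 41.
{Red, Green}: C1→Red 8, C2→Green 5, C3→Green 4, C4→Red 2, C5→Red 7, C6→Red 6. Service 32; fixed 11; total 43.
{Blue, Green}: C1→Blue 8, C2→Green 5, C3→Green 4, C4→Blue 2, C5→Blue 10, C6→Blue 3. Service 32; fixed 11; total 43.
{Red, Blue, Green, Amber}: service 27 + fixed 21 = 48
(All 15 nonempty subsets were checked; Green and Amber is lowest.)

Open Green and Amber; minimum total cost 41.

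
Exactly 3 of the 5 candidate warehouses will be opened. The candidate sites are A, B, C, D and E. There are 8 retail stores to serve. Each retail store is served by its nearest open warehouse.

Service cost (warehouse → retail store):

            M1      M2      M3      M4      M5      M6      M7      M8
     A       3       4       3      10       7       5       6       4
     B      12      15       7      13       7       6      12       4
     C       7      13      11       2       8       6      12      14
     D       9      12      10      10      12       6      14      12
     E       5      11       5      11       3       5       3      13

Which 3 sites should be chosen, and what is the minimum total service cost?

With exactly 3 open, each retail store uses its cheapest among the chosen.
{A, C, E}: M1→A 3, M2→A 4, M3→A 3, M4→C 2, M5→E 3, M6→A 5, M7→E 3, M8→A 4. Service cost 27.
{A, B, C}: service cost 34
{A, C, D}: service cost 34
Among all 10 size-3 choices, {A, C, E} is lowest.

Choose A, C and E; total service cost 27.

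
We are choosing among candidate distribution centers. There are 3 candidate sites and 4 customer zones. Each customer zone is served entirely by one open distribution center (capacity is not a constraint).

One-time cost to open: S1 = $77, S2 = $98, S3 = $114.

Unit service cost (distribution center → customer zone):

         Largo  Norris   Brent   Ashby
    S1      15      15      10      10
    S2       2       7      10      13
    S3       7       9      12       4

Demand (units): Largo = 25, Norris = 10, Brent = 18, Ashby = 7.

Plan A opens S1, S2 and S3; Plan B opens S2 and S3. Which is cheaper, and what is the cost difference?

Plan A: {S1, S2, S3}: Largo→S2 2·25=50, Norris→S2 7·10=70, Brent→S1 10·18=180, Ashby→S3 4·7=28. Service 328; fixed 289; total 617.
Plan B: {S2, S3}: Largo→S2 2·25=50, Norris→S2 7·10=70, Brent→S2 10·18=180, Ashby→S3 4·7=28. Service 328; fixed 212; total 540.
Difference: |617 − 540| = 77.

Plan B is cheaper by 77.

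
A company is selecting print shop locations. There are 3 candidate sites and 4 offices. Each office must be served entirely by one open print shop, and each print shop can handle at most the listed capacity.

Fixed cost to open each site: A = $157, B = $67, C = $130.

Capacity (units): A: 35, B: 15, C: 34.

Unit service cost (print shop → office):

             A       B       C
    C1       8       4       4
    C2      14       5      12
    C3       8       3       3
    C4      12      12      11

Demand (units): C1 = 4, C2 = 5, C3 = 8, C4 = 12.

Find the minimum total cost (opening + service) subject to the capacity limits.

Open {C}: C1→C 4·4=16, C2→C 12·5=60, C3→C 3·8=24, C4→C 11·12=132.
Loads: C carries 29/34. Service 232; fixed 130; total 362.
Next best feasible plan costs 394.

Minimum total cost: 362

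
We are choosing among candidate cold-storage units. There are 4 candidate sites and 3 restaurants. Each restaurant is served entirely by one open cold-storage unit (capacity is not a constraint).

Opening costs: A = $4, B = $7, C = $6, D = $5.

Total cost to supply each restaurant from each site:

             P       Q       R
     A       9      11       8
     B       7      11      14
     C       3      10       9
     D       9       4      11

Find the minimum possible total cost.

For any fixed open set, each restaurant goes to its cheapest open site; total = fixed + service.
{C, D}: P→C 3, Q→D 4, R→C 9. Service 16; fixed 11; total 27.
{C}: P→C 3, Q→C 10, R→C 9. Service 22; fixed 6; total 28.
{D}: service 24 + fixed 5 = 29
{A, B, C, D}: P→C 3, Q→D 4, R→A 8. Service 15; fixed 22; total 37.
No other subset beats 27.

Minimum total cost: 27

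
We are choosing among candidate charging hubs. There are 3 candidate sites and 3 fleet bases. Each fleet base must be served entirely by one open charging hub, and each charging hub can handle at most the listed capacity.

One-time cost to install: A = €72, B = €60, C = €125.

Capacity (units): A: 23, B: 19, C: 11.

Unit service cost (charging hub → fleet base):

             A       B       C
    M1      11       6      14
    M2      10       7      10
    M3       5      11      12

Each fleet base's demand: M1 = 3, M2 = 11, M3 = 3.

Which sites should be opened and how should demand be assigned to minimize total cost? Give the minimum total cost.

Minimum total cost: 188

Open {B}: M1→B 6·3=18, M2→B 7·11=77, M3→B 11·3=33.
Loads: B carries 17/19. Service 128; fixed 60; total 188.
Next best feasible plan costs 230.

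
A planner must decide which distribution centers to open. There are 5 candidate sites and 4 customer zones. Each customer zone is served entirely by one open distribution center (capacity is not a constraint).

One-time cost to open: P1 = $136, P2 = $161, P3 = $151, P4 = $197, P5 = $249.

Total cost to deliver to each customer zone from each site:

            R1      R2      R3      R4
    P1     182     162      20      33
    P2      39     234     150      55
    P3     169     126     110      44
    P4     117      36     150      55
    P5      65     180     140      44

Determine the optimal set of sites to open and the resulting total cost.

For any fixed open set, each customer zone goes to its cheapest open site; total = fixed + service.
{P1}: R1→P1 182, R2→P1 162, R3→P1 20, R4→P1 33. Service 397; fixed 136; total 533.
{P1, P4}: service 206 + fixed 333 = 539
{P1, P2}: service 254 + fixed 297 = 551
{P1, P2, P3, P4, P5}: R1→P2 39, R2→P4 36, R3→P1 20, R4→P1 33. Service 128; fixed 894; total 1022.
No other subset beats 533.

Open P1 only; minimum total cost 533.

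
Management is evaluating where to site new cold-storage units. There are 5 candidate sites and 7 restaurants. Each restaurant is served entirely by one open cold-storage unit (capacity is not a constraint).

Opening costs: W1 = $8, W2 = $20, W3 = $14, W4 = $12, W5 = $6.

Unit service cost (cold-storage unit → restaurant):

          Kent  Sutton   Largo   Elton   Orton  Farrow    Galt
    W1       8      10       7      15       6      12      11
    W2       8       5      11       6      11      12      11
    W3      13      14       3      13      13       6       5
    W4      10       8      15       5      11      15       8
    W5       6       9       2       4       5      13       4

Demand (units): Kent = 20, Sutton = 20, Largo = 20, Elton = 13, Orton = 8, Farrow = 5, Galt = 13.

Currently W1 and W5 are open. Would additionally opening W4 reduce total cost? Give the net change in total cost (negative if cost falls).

Yes — net change −8 (cost falls by 8).

Current service cost with {W1, W5}: 544.
Adding W4: each restaurant re-picks its cheapest; new service cost 524, saving 20.
Extra fixed cost: 12. Net change = 12 − 20 = -8.
(Totals: 558 → 550.)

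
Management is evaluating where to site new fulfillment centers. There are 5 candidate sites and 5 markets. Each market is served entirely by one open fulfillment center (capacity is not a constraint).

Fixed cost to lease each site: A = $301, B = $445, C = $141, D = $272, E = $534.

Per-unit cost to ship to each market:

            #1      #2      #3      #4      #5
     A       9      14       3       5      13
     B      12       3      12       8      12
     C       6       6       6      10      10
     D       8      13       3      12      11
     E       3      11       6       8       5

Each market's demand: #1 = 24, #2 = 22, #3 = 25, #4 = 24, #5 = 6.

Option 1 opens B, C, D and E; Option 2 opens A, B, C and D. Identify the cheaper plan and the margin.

Option 2 is cheaper by 203.

Option 1: {B, C, D, E}: #1→E 3·24=72, #2→B 3·22=66, #3→D 3·25=75, #4→B 8·24=192, #5→E 5·6=30. Service 435; fixed 1392; total 1827.
Option 2: {A, B, C, D}: #1→C 6·24=144, #2→B 3·22=66, #3→A 3·25=75, #4→A 5·24=120, #5→C 10·6=60. Service 465; fixed 1159; total 1624.
Difference: |1827 − 1624| = 203.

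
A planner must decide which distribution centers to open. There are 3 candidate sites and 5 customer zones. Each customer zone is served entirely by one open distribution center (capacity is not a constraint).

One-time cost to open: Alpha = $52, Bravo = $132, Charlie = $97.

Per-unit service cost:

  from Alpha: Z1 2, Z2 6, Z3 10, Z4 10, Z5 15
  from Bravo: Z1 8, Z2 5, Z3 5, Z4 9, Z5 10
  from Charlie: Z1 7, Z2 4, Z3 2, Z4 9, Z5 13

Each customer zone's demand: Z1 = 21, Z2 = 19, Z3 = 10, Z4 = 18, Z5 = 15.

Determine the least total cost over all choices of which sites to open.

For any fixed open set, each customer zone goes to its cheapest open site; total = fixed + service.
{Alpha, Charlie}: Z1→Alpha 2·21=42, Z2→Charlie 4·19=76, Z3→Charlie 2·10=20, Z4→Charlie 9·18=162, Z5→Charlie 13·15=195. Service 495; fixed 149; total 644.
{Alpha, Bravo}: Z1→Alpha 2·21=42, Z2→Bravo 5·19=95, Z3→Bravo 5·10=50, Z4→Bravo 9·18=162, Z5→Bravo 10·15=150. Service 499; fixed 184; total 683.
{Charlie}: service 600 + fixed 97 = 697
{Alpha, Bravo, Charlie}: service 450 + fixed 281 = 731
(All 7 nonempty subsets were checked; Alpha and Charlie is lowest.)

Minimum total cost: 644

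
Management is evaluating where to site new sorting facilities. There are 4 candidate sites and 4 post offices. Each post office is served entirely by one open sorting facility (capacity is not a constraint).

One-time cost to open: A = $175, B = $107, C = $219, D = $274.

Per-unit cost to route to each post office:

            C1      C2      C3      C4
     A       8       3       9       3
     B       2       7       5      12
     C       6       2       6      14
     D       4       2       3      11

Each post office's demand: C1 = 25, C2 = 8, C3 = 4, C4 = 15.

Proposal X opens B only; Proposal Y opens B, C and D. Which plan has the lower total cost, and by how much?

Proposal X: {B}: C1→B 2·25=50, C2→B 7·8=56, C3→B 5·4=20, C4→B 12·15=180. Service 306; fixed 107; total 413.
Proposal Y: {B, C, D}: C1→B 2·25=50, C2→C 2·8=16, C3→D 3·4=12, C4→D 11·15=165. Service 243; fixed 600; total 843.
Difference: |413 − 843| = 430.

Proposal X is cheaper by 430.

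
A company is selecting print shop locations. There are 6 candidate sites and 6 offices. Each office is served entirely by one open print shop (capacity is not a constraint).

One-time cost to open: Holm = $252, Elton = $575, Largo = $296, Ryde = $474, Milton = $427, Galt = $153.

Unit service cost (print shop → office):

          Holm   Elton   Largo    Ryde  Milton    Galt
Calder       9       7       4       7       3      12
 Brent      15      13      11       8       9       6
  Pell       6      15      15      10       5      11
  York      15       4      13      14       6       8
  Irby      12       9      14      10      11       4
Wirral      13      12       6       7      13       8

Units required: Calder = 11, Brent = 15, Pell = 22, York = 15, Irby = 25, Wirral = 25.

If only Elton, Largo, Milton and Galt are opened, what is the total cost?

Each office is assigned to its cheapest site among the open ones.
{Elton, Largo, Milton, Galt}: Calder→Milton 3·11=33, Brent→Galt 6·15=90, Pell→Milton 5·22=110, York→Elton 4·15=60, Irby→Galt 4·25=100, Wirral→Largo 6·25=150. Service 543; fixed 1451; total 1994.

Total cost: 1994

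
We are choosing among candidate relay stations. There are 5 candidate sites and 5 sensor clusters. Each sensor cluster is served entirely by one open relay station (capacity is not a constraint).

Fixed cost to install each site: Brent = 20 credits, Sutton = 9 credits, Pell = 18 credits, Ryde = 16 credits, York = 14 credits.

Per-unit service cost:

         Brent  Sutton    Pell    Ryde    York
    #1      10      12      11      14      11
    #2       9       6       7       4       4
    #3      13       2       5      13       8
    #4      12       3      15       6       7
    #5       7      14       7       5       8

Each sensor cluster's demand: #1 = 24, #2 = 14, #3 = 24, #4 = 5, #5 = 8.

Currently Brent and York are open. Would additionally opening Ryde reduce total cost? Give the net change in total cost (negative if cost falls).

Yes — net change −5 (cost falls by 5).

Current service cost with {Brent, York}: 579.
Adding Ryde: each sensor cluster re-picks its cheapest; new service cost 558, saving 21.
Extra fixed cost: 16. Net change = 16 − 21 = -5.
(Totals: 613 → 608.)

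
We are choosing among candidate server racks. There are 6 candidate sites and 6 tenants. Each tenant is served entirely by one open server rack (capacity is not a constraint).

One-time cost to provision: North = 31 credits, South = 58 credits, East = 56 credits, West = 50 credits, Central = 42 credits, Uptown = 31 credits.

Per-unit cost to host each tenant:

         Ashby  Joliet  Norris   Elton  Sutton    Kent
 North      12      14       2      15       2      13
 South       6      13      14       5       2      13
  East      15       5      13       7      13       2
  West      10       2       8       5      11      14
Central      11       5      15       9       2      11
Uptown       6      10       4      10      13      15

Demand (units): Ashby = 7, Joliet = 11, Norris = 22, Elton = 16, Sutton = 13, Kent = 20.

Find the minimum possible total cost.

For any fixed open set, each tenant goes to its cheapest open site; total = fixed + service.
{North, East, West}: Ashby→West 10·7=70, Joliet→West 2·11=22, Norris→North 2·22=44, Elton→West 5·16=80, Sutton→North 2·13=26, Kent→East 2·20=40. Service 282; fixed 137; total 419.
{North, East, West, Uptown}: service 254 + fixed 168 = 422
{North, South, East}: Ashby→South 6·7=42, Joliet→East 5·11=55, Norris→North 2·22=44, Elton→South 5·16=80, Sutton→North 2·13=26, Kent→East 2·20=40. Service 287; fixed 145; total 432.
{North, South, East, West, Central, Uptown}: service 254 + fixed 268 = 522
No other subset beats 419.

Minimum total cost: 419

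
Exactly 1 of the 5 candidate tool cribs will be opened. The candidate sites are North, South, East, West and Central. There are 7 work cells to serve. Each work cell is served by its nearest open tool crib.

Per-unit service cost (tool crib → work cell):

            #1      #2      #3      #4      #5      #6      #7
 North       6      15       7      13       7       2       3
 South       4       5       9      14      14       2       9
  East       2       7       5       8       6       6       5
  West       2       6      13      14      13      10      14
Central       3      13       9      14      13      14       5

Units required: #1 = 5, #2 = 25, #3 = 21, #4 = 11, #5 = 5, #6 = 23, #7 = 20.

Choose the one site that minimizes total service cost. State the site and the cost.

Choose East only; total service cost 646.

With exactly 1 open, each work cell uses its cheapest among the chosen.
{East}: #1→East 2·5=10, #2→East 7·25=175, #3→East 5·21=105, #4→East 8·11=88, #5→East 6·5=30, #6→East 6·23=138, #7→East 5·20=100. Service cost 646.
{South}: service cost 784
{North}: service cost 836
Among all 5 size-1 choices, {East} is lowest.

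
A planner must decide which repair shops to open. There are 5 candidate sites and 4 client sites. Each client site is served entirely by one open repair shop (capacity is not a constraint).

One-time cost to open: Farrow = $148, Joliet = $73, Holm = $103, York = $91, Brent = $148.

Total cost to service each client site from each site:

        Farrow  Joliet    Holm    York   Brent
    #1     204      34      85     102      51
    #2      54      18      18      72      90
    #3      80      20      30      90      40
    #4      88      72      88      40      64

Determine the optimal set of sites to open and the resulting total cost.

For any fixed open set, each client site goes to its cheapest open site; total = fixed + service.
{Joliet}: #1→Joliet 34, #2→Joliet 18, #3→Joliet 20, #4→Joliet 72. Service 144; fixed 73; total 217.
{Joliet, York}: service 112 + fixed 164 = 276
{Joliet, Holm}: service 144 + fixed 176 = 320
{Farrow, Joliet, Holm, York, Brent}: service 112 + fixed 563 = 675
No other subset beats 217.

Open Joliet only; minimum total cost 217.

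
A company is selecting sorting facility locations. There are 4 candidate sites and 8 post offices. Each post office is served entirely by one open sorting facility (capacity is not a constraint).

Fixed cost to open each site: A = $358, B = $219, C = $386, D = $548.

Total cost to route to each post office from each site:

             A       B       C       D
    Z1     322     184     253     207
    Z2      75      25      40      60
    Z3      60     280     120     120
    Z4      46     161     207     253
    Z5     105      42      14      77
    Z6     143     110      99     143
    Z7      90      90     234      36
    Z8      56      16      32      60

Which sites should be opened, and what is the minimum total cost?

Open B only; minimum total cost 1127.

For any fixed open set, each post office goes to its cheapest open site; total = fixed + service.
{B}: Z1→B 184, Z2→B 25, Z3→B 280, Z4→B 161, Z5→B 42, Z6→B 110, Z7→B 90, Z8→B 16. Service 908; fixed 219; total 1127.
{A, B}: service 573 + fixed 577 = 1150
{A}: Z1→A 322, Z2→A 75, Z3→A 60, Z4→A 46, Z5→A 105, Z6→A 143, Z7→A 90, Z8→A 56. Service 897; fixed 358; total 1255.
{A, B, C, D}: Z1→B 184, Z2→B 25, Z3→A 60, Z4→A 46, Z5→C 14, Z6→C 99, Z7→D 36, Z8→B 16. Service 480; fixed 1511; total 1991.
No other subset beats 1127.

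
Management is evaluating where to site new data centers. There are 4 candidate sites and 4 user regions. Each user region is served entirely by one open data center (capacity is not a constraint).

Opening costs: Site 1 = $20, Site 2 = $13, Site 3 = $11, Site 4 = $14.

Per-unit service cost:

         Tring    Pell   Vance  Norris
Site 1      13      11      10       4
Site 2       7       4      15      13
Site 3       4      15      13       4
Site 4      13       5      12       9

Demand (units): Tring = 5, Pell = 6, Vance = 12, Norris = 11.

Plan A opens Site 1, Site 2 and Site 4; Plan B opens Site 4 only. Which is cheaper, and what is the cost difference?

Plan A is cheaper by 82.

Plan A: {Site 1, Site 2, Site 4}: Tring→Site 2 7·5=35, Pell→Site 2 4·6=24, Vance→Site 1 10·12=120, Norris→Site 1 4·11=44. Service 223; fixed 47; total 270.
Plan B: {Site 4}: Tring→Site 4 13·5=65, Pell→Site 4 5·6=30, Vance→Site 4 12·12=144, Norris→Site 4 9·11=99. Service 338; fixed 14; total 352.
Difference: |270 − 352| = 82.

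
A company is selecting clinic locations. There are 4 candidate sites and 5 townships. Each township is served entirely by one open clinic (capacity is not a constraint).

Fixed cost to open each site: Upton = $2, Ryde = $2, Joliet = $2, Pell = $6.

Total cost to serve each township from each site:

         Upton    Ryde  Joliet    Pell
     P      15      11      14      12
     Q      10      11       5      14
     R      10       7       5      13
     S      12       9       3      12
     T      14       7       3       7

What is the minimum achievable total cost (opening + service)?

For any fixed open set, each township goes to its cheapest open site; total = fixed + service.
{Ryde, Joliet}: P→Ryde 11, Q→Joliet 5, R→Joliet 5, S→Joliet 3, T→Joliet 3. Service 27; fixed 4; total 31.
{Joliet}: service 30 + fixed 2 = 32
{Upton, Ryde, Joliet}: service 27 + fixed 6 = 33
{Upton, Ryde, Joliet, Pell}: service 27 + fixed 12 = 39
No other subset beats 31.

Minimum total cost: 31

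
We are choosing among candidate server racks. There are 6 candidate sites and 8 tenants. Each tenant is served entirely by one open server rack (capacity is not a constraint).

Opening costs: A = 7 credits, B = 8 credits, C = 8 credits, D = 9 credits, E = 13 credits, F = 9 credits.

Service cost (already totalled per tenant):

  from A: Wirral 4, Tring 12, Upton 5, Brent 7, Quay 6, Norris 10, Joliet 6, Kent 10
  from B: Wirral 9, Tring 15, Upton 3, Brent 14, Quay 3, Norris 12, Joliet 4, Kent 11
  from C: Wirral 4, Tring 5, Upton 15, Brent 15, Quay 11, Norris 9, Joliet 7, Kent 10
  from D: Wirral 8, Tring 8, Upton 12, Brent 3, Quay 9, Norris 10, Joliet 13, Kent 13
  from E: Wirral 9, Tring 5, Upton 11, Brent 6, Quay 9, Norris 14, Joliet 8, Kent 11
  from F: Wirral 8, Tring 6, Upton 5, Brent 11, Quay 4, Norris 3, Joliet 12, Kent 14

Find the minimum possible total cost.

Minimum total cost: 61

For any fixed open set, each tenant goes to its cheapest open site; total = fixed + service.
{A, F}: Wirral→A 4, Tring→F 6, Upton→A 5, Brent→A 7, Quay→F 4, Norris→F 3, Joliet→A 6, Kent→A 10. Service 45; fixed 16; total 61.
{A, B, F}: service 40 + fixed 24 = 64
{A, D, F}: service 41 + fixed 25 = 66
{A, B, C, D, E, F}: service 35 + fixed 54 = 89
No other subset beats 61.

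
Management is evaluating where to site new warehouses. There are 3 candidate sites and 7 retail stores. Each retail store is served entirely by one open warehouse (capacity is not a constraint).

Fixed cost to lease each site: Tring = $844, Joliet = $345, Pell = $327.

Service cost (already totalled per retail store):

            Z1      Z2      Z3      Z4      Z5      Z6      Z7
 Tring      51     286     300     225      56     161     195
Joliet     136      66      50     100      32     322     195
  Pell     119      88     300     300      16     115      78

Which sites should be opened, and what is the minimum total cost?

Open Joliet and Pell; minimum total cost 1216.

For any fixed open set, each retail store goes to its cheapest open site; total = fixed + service.
{Joliet, Pell}: Z1→Pell 119, Z2→Joliet 66, Z3→Joliet 50, Z4→Joliet 100, Z5→Pell 16, Z6→Pell 115, Z7→Pell 78. Service 544; fixed 672; total 1216.
{Joliet}: service 901 + fixed 345 = 1246
{Pell}: service 1016 + fixed 327 = 1343
{Tring, Joliet, Pell}: service 476 + fixed 1516 = 1992
No other subset beats 1216.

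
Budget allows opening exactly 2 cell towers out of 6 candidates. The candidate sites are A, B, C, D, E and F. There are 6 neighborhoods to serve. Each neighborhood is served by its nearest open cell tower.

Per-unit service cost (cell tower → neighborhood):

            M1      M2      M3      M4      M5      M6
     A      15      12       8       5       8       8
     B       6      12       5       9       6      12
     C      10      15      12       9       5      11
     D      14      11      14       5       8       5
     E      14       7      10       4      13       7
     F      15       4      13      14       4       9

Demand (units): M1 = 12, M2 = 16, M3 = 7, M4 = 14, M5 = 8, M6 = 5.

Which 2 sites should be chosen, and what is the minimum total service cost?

Choose B and E; total service cost 358.

With exactly 2 open, each neighborhood uses its cheapest among the chosen.
{B, E}: M1→B 6·12=72, M2→E 7·16=112, M3→B 5·7=35, M4→E 4·14=56, M5→B 6·8=48, M6→E 7·5=35. Service cost 358.
{B, F}: service cost 374
{E, F}: service cost 425
Among all 15 size-2 choices, {B, E} is lowest.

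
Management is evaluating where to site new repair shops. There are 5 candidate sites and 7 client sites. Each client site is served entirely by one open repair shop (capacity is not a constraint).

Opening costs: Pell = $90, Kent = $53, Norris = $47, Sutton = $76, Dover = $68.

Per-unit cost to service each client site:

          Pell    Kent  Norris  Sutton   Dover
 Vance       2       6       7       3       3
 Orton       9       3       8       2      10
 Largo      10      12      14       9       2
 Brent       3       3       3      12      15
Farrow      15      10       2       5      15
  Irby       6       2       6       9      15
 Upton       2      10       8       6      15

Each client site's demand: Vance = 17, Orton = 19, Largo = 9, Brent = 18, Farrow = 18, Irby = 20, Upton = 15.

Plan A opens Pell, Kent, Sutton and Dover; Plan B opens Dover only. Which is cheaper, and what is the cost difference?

Plan A is cheaper by 801.

Plan A: {Pell, Kent, Sutton, Dover}: Vance→Pell 2·17=34, Orton→Sutton 2·19=38, Largo→Dover 2·9=18, Brent→Pell 3·18=54, Farrow→Sutton 5·18=90, Irby→Kent 2·20=40, Upton→Pell 2·15=30. Service 304; fixed 287; total 591.
Plan B: {Dover}: Vance→Dover 3·17=51, Orton→Dover 10·19=190, Largo→Dover 2·9=18, Brent→Dover 15·18=270, Farrow→Dover 15·18=270, Irby→Dover 15·20=300, Upton→Dover 15·15=225. Service 1324; fixed 68; total 1392.
Difference: |591 − 1392| = 801.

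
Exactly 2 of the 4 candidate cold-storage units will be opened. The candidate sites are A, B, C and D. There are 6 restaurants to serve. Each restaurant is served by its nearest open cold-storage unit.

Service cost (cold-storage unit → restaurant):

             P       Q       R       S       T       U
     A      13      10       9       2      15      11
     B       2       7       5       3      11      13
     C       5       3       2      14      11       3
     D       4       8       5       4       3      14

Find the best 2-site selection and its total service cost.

Choose C and D; total service cost 19.

With exactly 2 open, each restaurant uses its cheapest among the chosen.
{C, D}: P→D 4, Q→C 3, R→C 2, S→D 4, T→D 3, U→C 3. Service cost 19.
{B, C}: service cost 24
{A, C}: service cost 26
Among all 6 size-2 choices, {C, D} is lowest.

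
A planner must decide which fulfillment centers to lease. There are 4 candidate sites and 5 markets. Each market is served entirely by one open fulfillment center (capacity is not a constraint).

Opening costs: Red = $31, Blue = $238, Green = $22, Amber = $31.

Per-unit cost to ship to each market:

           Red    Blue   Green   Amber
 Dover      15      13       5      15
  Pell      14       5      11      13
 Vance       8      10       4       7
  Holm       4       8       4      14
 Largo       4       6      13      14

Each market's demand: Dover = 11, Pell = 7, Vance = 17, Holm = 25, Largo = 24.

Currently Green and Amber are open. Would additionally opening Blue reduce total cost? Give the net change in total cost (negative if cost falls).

No — net change +28 (cost rises by 28).

Current service cost with {Green, Amber}: 612.
Adding Blue: each market re-picks its cheapest; new service cost 402, saving 210.
Extra fixed cost: 238. Net change = 238 − 210 = 28.
(Totals: 665 → 693.)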